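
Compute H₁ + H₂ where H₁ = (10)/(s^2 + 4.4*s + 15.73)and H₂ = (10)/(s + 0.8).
Parallel: H = H₁ + H₂ = (n₁·d₂ + n₂·d₁)/(d₁·d₂).
n₁·d₂ = 10*s + 8. n₂·d₁ = 10*s^2 + 44*s + 157.3. Sum = 10*s^2 + 54*s + 165.3. d₁·d₂ = s^3 + 5.2*s^2 + 19.25*s + 12.584.
H(s) = (10*s^2 + 54*s + 165.3)/(s^3 + 5.2*s^2 + 19.25*s + 12.584)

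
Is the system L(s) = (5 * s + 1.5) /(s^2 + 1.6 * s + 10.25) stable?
Denominator: s^2 + 1.6*s + 10.25. Poles: -0.8 + 3.1j, -0.8 - 3.1j. All Re(p)<0: Yes (stable)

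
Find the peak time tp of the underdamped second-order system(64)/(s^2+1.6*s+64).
Standard form: ωn²/(s²+2ζωn·s+ωn²) → ωn = 8, ζ = 0.1.
ωd = ωn·√(1-ζ²) = 8·√(1-0.1²) = 7.96.
tp = π/ωd = π/7.96 = 0.3947 s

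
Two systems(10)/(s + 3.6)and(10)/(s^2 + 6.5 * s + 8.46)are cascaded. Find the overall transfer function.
Series: H = H₁ · H₂ = (n₁·n₂)/(d₁·d₂).
Num: n₁·n₂ = 100. Den: d₁·d₂ = s^3 + 10.1*s^2 + 31.86*s + 30.456.
H(s) = (100)/(s^3 + 10.1*s^2 + 31.86*s + 30.456)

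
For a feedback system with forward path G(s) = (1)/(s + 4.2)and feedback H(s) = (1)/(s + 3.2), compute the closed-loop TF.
Closed-loop T = G/(1+GH).
Numerator: G_num * H_den = s + 3.2.
Denominator: G_den * H_den + G_num * H_num = (s^2 + 7.4*s + 13.44) + (1) = s^2 + 7.4*s + 14.44.
T(s) = (s + 3.2)/(s^2 + 7.4*s + 14.44)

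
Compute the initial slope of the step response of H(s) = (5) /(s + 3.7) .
IVT: y'(0⁺) = lim_{s→∞} s²·Y(s) = lim_{s→∞} s·H(s).
deg(num) = 0, deg(den) = 1, relative degree = 1, so s·H(s) → (leading num)/(leading den) = 5/1 = 5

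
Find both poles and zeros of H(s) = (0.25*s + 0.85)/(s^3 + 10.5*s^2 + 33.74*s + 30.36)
Set denominator = 0: s^3 + 10.5*s^2 + 33.74*s + 30.36 = (s + 4.6)(s + 1.5)(s + 4.4) = 0 → Poles: -1.5, -4.4, -4.6
Set numerator = 0: 0.25*s + 0.85 = 0 → Zeros: -3.4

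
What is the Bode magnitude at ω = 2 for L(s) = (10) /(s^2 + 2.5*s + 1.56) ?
Substitute s = j*2: L(j2) = -0.788277 - 1.61532j.
|L(j2)| = sqrt(Re² + Im²) = 1.797.
20*log₁₀(1.797) = 5.09 dB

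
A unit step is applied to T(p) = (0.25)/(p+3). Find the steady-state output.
FVT: lim_{t→∞} y(t) = lim_{p→0} p*Y(p) where Y(p) = T(p)/p.
= lim_{p→0} T(p) = T(0) = num(0)/den(0) = 0.25/3 = 0.08333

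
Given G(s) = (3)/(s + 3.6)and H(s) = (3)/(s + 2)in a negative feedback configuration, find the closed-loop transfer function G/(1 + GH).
Closed-loop T = G/(1+GH).
Numerator: G_num * H_den = 3*s + 6.
Denominator: G_den * H_den + G_num * H_num = (s^2 + 5.6*s + 7.2) + (9) = s^2 + 5.6*s + 16.2.
T(s) = (3*s + 6)/(s^2 + 5.6*s + 16.2)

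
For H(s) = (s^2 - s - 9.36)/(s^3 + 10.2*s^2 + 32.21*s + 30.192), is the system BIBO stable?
Denominator: s^3 + 10.2*s^2 + 32.21*s + 30.192 = (s + 1.7)(s + 4.8)(s + 3.7). Poles: -1.7, -3.7, -4.8. All Re(p)<0: Yes (stable)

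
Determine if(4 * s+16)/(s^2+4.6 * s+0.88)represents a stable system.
Denominator: s^2 + 4.6*s + 0.88 = (s + 0.2)(s + 4.4). Poles: -0.2, -4.4. All Re(p)<0: Yes (stable)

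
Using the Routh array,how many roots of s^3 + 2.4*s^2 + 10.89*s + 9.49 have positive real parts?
Routh array:
s^3: [1, 10.89]; s^2: [2.4, 9.49]; s^1: [6.93583]; s^0: [9.49]
First column: [1, 2.4, 6.93583, 9.49]. Sign changes = RHP roots = 0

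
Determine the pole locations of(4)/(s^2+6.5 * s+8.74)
Set denominator = 0: s^2 + 6.5*s + 8.74 = (s + 1.9)(s + 4.6) = 0 → Poles: -1.9, -4.6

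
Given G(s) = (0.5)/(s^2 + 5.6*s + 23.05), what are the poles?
Set denominator = 0: s^2 + 5.6*s + 23.05 = 0 → Poles: -2.8 + 3.9j, -2.8 - 3.9j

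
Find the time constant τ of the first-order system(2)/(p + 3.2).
First-order system: τ = -1/pole. Pole = -3.2. τ = -1/(-3.2) = 0.3125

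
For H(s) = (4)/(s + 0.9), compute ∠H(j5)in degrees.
Substitute s = j*5: H(j5) = 0.139481 - 0.774893j.
∠H(j5) = atan2(Im, Re) = atan2(-0.774893, 0.139481) = -79.80°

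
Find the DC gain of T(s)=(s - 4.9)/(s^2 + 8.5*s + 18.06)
DC gain = T(0) = num(0)/den(0) = -4.9/18.06 = -0.2713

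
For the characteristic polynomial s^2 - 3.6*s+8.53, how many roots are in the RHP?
Poles: 1.8 + 2.3j, 1.8 - 2.3j. RHP poles (Re>0): 2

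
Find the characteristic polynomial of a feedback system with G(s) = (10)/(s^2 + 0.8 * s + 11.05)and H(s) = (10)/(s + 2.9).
Characteristic poly = G_den * H_den + G_num * H_num = (s^3 + 3.7*s^2 + 13.37*s + 32.045) + (100) = s^3 + 3.7*s^2 + 13.37*s + 132.045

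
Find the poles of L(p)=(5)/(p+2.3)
Set denominator = 0: p + 2.3 = 0 → Poles: -2.3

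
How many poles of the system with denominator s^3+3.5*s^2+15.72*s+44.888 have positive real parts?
s^3 + 3.5*s^2 + 15.72*s + 44.888 = (s + 3.1)(s^2 + 0.4*s + 14.48). Poles: -0.2 + 3.8j, -0.2 - 3.8j, -3.1. RHP poles (Re>0): 0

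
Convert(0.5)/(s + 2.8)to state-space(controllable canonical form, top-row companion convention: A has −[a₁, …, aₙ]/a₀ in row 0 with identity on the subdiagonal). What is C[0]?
Reachable canonical form: C = numerator coefficients (right-aligned, zero-padded to length n).
num = 0.5, C = [[0.5]].
C[0] = 0.5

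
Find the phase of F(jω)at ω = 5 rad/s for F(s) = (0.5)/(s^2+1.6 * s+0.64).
Substitute s = j*5: F(j5) = -0.0185273 - 0.00608449j.
∠F(j5) = atan2(Im, Re) = atan2(-0.00608449, -0.0185273) = -161.82°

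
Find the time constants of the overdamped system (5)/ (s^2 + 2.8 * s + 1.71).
Overdamped: real poles at -1.9, -0.9. τ = -1/pole → τ₁ = 0.5263, τ₂ = 1.111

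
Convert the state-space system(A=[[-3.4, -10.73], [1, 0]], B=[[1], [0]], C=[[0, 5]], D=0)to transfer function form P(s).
P(s) = C(sI - A)⁻¹B + D.
Characteristic polynomial det(sI - A) = s^2 + 3.4*s + 10.73.
Numerator from C·adj(sI-A)·B + D·det(sI-A) = 5.
P(s) = (5)/(s^2 + 3.4*s + 10.73)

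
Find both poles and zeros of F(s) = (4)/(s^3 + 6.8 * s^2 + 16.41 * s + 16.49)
Set denominator = 0: s^3 + 6.8*s^2 + 16.41*s + 16.49 = (s + 3.4)(s^2 + 3.4*s + 4.85) = 0 → Poles: -1.7 + 1.4j, -1.7 - 1.4j, -3.4
Numerator is a nonzero constant (4) → Zeros: none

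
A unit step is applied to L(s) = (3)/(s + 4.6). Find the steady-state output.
FVT: lim_{t→∞} y(t) = lim_{s→0} s*Y(s) where Y(s) = L(s)/s.
= lim_{s→0} L(s) = L(0) = num(0)/den(0) = 3/4.6 = 0.6522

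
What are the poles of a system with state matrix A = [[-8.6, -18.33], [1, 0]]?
Eigenvalues solve det(λI - A) = 0.
Characteristic polynomial: λ^2 + 8.6*λ + 18.33 = 0.
Factor: (λ + 3.9)(λ + 4.7) = 0.
Roots: -3.9, -4.7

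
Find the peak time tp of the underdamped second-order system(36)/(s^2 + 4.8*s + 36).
Standard form: ωn²/(s²+2ζωn·s+ωn²) → ωn = 6, ζ = 0.4.
ωd = ωn·√(1-ζ²) = 6·√(1-0.4²) = 5.499.
tp = π/ωd = π/5.499 = 0.5713 s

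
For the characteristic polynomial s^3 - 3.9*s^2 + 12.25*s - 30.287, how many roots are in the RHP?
s^3 - 3.9*s^2 + 12.25*s - 30.287 = (s - 3.1)(s^2 - 0.8*s + 9.77). Poles: 0.4 + 3.1j, 0.4 - 3.1j, 3.1. RHP poles (Re>0): 3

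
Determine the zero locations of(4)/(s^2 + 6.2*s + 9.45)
Numerator is a nonzero constant (4) → Zeros: none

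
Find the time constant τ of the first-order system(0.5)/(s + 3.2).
First-order system: τ = -1/pole. Pole = -3.2. τ = -1/(-3.2) = 0.3125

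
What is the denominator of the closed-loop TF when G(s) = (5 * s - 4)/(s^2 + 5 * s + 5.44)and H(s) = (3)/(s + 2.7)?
Characteristic poly = G_den * H_den + G_num * H_num = (s^3 + 7.7*s^2 + 18.94*s + 14.688) + (15*s - 12) = s^3 + 7.7*s^2 + 33.94*s + 2.688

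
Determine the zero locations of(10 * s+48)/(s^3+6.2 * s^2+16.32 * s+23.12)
Set numerator = 0: 10*s + 48 = 0 → Zeros: -4.8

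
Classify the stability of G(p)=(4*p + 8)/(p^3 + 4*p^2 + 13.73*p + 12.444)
Denominator: p^3 + 4*p^2 + 13.73*p + 12.444 = (p + 1.2)(p^2 + 2.8*p + 10.37). Poles: -1.2, -1.4 + 2.9j, -1.4 - 2.9j. Stable (all poles in LHP)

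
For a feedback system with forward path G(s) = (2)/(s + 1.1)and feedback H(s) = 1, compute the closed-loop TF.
Closed-loop T = G/(1+GH).
Numerator: G_num * H_den = 2.
Denominator: G_den * H_den + G_num * H_num = (s + 1.1) + (2) = s + 3.1.
T(s) = (2)/(s + 3.1)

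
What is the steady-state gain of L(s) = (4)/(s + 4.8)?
DC gain = L(0) = num(0)/den(0) = 4/4.8 = 0.8333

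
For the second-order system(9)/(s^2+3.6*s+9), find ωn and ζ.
Standard form: ωn²/(s²+2ζωn·s+ωn²).
const=9=ωn² → ωn=3, s coeff=3.6=2ζωn → ζ=0.6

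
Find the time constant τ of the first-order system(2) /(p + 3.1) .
First-order system: τ = -1/pole. Pole = -3.1. τ = -1/(-3.1) = 0.3226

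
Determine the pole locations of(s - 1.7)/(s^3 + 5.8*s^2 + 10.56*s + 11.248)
Set denominator = 0: s^3 + 5.8*s^2 + 10.56*s + 11.248 = (s + 3.8)(s^2 + 2*s + 2.96) = 0 → Poles: -1 + 1.4j, -1 - 1.4j, -3.8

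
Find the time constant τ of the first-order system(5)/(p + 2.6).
First-order system: τ = -1/pole. Pole = -2.6. τ = -1/(-2.6) = 0.3846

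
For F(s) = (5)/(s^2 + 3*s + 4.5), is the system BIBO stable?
Denominator: s^2 + 3*s + 4.5. Poles: -1.5 + 1.5j, -1.5 - 1.5j. All Re(p)<0: Yes (stable)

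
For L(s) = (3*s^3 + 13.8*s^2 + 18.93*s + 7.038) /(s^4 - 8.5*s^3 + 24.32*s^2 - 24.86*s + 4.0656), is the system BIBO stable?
Denominator: s^4 - 8.5*s^3 + 24.32*s^2 - 24.86*s + 4.0656 = (s - 0.2)(s - 2.2)(s - 2.8)(s - 3.3). Poles: 0.2, 2.2, 2.8, 3.3. All Re(p)<0: No (unstable)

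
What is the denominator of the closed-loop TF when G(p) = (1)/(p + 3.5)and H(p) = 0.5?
Characteristic poly = G_den * H_den + G_num * H_num = (p + 3.5) + (0.5) = p + 4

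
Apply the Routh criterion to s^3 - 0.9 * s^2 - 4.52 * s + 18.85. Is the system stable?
Routh array:
s^3: [1, -4.52]; s^2: [-0.9, 18.85]; s^1: [16.4244]; s^0: [18.85]
First column: [1, -0.9, 16.4244, 18.85]. Sign changes = 2.
No, unstable (2 RHP root(s))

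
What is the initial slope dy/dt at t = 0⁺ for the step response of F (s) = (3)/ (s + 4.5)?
IVT: y'(0⁺) = lim_{s→∞} s²·Y(s) = lim_{s→∞} s·F(s).
deg(num) = 0, deg(den) = 1, relative degree = 1, so s·F(s) → (leading num)/(leading den) = 3/1 = 3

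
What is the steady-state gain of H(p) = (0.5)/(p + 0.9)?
DC gain = H(0) = num(0)/den(0) = 0.5/0.9 = 0.5556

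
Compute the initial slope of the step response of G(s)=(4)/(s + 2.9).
IVT: y'(0⁺) = lim_{s→∞} s²·Y(s) = lim_{s→∞} s·G(s).
deg(num) = 0, deg(den) = 1, relative degree = 1, so s·G(s) → (leading num)/(leading den) = 4/1 = 4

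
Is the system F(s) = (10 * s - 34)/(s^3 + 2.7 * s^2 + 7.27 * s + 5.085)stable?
Denominator: s^3 + 2.7*s^2 + 7.27*s + 5.085 = (s + 0.9)(s^2 + 1.8*s + 5.65). Poles: -0.9, -0.9 + 2.2j, -0.9 - 2.2j. All Re(p)<0: Yes (stable)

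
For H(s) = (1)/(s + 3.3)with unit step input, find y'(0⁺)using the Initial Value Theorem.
IVT: y'(0⁺) = lim_{s→∞} s²·Y(s) = lim_{s→∞} s·H(s).
deg(num) = 0, deg(den) = 1, relative degree = 1, so s·H(s) → (leading num)/(leading den) = 1/1 = 1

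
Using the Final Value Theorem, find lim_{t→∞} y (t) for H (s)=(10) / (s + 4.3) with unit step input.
FVT: lim_{t→∞} y(t) = lim_{s→0} s*Y(s) where Y(s) = H(s)/s.
= lim_{s→0} H(s) = H(0) = num(0)/den(0) = 10/4.3 = 2.326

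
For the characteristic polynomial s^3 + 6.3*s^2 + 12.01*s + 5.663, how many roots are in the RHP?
s^3 + 6.3*s^2 + 12.01*s + 5.663 = (s + 0.7)(s^2 + 5.6*s + 8.09). Poles: -0.7, -2.8 + 0.5j, -2.8 - 0.5j. RHP poles (Re>0): 0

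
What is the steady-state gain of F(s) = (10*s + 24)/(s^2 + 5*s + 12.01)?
DC gain = F(0) = num(0)/den(0) = 24/12.01 = 1.998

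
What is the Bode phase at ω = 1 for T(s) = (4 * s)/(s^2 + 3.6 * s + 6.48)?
Substitute s = j*1: T(j1) = 0.334959 + 0.509881j.
∠T(j1) = atan2(Im, Re) = atan2(0.509881, 0.334959) = 56.70°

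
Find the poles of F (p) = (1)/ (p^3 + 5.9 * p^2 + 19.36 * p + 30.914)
Set denominator = 0: p^3 + 5.9*p^2 + 19.36*p + 30.914 = (p + 2.9)(p^2 + 3*p + 10.66) = 0 → Poles: -1.5 + 2.9j, -1.5 - 2.9j, -2.9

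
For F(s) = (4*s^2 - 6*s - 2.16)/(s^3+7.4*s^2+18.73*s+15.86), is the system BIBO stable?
Denominator: s^3 + 7.4*s^2 + 18.73*s + 15.86 = (s + 2)(s^2 + 5.4*s + 7.93). Poles: -2, -2.7 + 0.8j, -2.7 - 0.8j. All Re(p)<0: Yes (stable)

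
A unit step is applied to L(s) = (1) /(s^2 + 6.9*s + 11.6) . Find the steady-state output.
FVT: lim_{t→∞} y(t) = lim_{s→0} s*Y(s) where Y(s) = L(s)/s.
= lim_{s→0} L(s) = L(0) = num(0)/den(0) = 1/11.6 = 0.08621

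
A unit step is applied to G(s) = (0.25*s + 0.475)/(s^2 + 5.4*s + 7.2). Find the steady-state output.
FVT: lim_{t→∞} y(t) = lim_{s→0} s*Y(s) where Y(s) = G(s)/s.
= lim_{s→0} G(s) = G(0) = num(0)/den(0) = 0.475/7.2 = 0.06597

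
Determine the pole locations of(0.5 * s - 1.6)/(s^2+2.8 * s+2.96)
Set denominator = 0: s^2 + 2.8*s + 2.96 = 0 → Poles: -1.4 + 1j, -1.4 - 1j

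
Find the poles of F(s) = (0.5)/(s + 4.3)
Set denominator = 0: s + 4.3 = 0 → Poles: -4.3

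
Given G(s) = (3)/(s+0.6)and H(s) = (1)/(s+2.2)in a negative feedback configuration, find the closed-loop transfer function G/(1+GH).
Closed-loop T = G/(1+GH).
Numerator: G_num * H_den = 3*s + 6.6.
Denominator: G_den * H_den + G_num * H_num = (s^2 + 2.8*s + 1.32) + (3) = s^2 + 2.8*s + 4.32.
T(s) = (3*s + 6.6)/(s^2 + 2.8*s + 4.32)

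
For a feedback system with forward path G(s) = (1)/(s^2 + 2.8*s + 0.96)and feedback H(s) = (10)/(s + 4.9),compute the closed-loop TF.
Closed-loop T = G/(1+GH).
Numerator: G_num * H_den = s + 4.9.
Denominator: G_den * H_den + G_num * H_num = (s^3 + 7.7*s^2 + 14.68*s + 4.704) + (10) = s^3 + 7.7*s^2 + 14.68*s + 14.704.
T(s) = (s + 4.9)/(s^3 + 7.7*s^2 + 14.68*s + 14.704)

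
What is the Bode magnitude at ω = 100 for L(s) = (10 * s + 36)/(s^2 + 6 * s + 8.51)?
Substitute s = j*100: L(j100) = 0.00239851 - 0.0999411j.
|L(j100)| = sqrt(Re² + Im²) = 0.09997.
20*log₁₀(0.09997) = -20.00 dB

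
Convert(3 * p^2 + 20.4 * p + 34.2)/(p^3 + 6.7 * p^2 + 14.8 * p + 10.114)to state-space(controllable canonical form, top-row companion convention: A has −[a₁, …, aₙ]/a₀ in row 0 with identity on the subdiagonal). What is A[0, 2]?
Reachable canonical form for den = p^3 + 6.7*p^2 + 14.8*p + 10.114: top row of A = -[a₁,a₂,...,aₙ]/a₀, ones on the subdiagonal, zeros elsewhere.
A = [[-6.7, -14.8, -10.114], [1, 0, 0], [0, 1, 0]].
A[0,2] = -10.114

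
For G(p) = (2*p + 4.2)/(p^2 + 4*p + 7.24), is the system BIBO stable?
Denominator: p^2 + 4*p + 7.24. Poles: -2 + 1.8j, -2 - 1.8j. All Re(p)<0: Yes (stable)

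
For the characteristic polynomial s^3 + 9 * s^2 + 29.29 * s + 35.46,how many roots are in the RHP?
s^3 + 9*s^2 + 29.29*s + 35.46 = (s + 3.6)(s^2 + 5.4*s + 9.85). Poles: -2.7 + 1.6j, -2.7 - 1.6j, -3.6. RHP poles (Re>0): 0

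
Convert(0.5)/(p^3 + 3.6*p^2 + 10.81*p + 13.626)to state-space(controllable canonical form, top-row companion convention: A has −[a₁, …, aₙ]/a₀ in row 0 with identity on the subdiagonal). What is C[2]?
Reachable canonical form: C = numerator coefficients (right-aligned, zero-padded to length n).
num = 0.5, C = [[0, 0, 0.5]].
C[2] = 0.5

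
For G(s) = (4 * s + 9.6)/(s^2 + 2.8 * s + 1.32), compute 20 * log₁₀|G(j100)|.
Substitute s = j*100: G(j100) = 0.000160043 - 0.0400008j.
|G(j100)| = sqrt(Re² + Im²) = 0.04.
20*log₁₀(0.04) = -27.96 dB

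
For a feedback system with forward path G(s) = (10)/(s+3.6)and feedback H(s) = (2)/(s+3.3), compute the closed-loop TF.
Closed-loop T = G/(1+GH).
Numerator: G_num * H_den = 10*s + 33.
Denominator: G_den * H_den + G_num * H_num = (s^2 + 6.9*s + 11.88) + (20) = s^2 + 6.9*s + 31.88.
T(s) = (10*s + 33)/(s^2 + 6.9*s + 31.88)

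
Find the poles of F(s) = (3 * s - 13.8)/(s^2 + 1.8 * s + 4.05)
Set denominator = 0: s^2 + 1.8*s + 4.05 = 0 → Poles: -0.9 + 1.8j, -0.9 - 1.8j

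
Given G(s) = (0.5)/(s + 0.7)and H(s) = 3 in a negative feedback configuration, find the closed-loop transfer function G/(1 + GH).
Closed-loop T = G/(1+GH).
Numerator: G_num * H_den = 0.5.
Denominator: G_den * H_den + G_num * H_num = (s + 0.7) + (1.5) = s + 2.2.
T(s) = (0.5)/(s + 2.2)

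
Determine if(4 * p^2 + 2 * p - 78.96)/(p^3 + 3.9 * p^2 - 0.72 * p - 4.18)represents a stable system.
Denominator: p^3 + 3.9*p^2 - 0.72*p - 4.18 = (p - 1)(p + 3.8)(p + 1.1). Poles: -1.1, -3.8, 1. All Re(p)<0: No (unstable)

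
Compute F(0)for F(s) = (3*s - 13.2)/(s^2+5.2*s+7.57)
DC gain = F(0) = num(0)/den(0) = -13.2/7.57 = -1.744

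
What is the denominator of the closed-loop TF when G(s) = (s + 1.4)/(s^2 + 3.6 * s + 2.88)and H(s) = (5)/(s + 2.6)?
Characteristic poly = G_den * H_den + G_num * H_num = (s^3 + 6.2*s^2 + 12.24*s + 7.488) + (5*s + 7) = s^3 + 6.2*s^2 + 17.24*s + 14.488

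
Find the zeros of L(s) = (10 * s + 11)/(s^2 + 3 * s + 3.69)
Set numerator = 0: 10*s + 11 = 0 → Zeros: -1.1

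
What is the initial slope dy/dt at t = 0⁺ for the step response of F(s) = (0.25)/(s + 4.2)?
IVT: y'(0⁺) = lim_{s→∞} s²·Y(s) = lim_{s→∞} s·F(s).
deg(num) = 0, deg(den) = 1, relative degree = 1, so s·F(s) → (leading num)/(leading den) = 0.25/1 = 0.25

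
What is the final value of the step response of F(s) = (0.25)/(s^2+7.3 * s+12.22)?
FVT: lim_{t→∞} y(t) = lim_{s→0} s*Y(s) where Y(s) = F(s)/s.
= lim_{s→0} F(s) = F(0) = num(0)/den(0) = 0.25/12.22 = 0.02046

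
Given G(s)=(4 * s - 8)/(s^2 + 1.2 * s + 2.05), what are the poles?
Set denominator = 0: s^2 + 1.2*s + 2.05 = 0 → Poles: -0.6 + 1.3j, -0.6 - 1.3j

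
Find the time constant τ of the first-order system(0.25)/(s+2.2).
First-order system: τ = -1/pole. Pole = -2.2. τ = -1/(-2.2) = 0.4545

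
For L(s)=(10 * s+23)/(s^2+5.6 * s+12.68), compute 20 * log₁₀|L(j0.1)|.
Substitute s = j*0.1: L(j0.1) = 1.81525 - 0.00130563j.
|L(j0.1)| = sqrt(Re² + Im²) = 1.815.
20*log₁₀(1.815) = 5.18 dB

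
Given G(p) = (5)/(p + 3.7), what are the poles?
Set denominator = 0: p + 3.7 = 0 → Poles: -3.7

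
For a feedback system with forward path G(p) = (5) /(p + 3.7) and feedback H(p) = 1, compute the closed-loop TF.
Closed-loop T = G/(1+GH).
Numerator: G_num * H_den = 5.
Denominator: G_den * H_den + G_num * H_num = (p + 3.7) + (5) = p + 8.7.
T(p) = (5)/(p + 8.7)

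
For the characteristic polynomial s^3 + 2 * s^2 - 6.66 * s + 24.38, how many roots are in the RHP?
s^3 + 2*s^2 - 6.66*s + 24.38 = (s + 4.6)(s^2 - 2.6*s + 5.3). Poles: -4.6, 1.3 + 1.9j, 1.3 - 1.9j. RHP poles (Re>0): 2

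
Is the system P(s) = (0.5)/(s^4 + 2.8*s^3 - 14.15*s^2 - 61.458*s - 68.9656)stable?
Denominator: s^4 + 2.8*s^3 - 14.15*s^2 - 61.458*s - 68.9656 = (s - 4.4)(s + 3.4)(s^2 + 3.8*s + 4.61). Poles: -1.9 + 1j, -1.9 - 1j, -3.4, 4.4. All Re(p)<0: No (unstable)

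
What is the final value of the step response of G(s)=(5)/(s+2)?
FVT: lim_{t→∞} y(t) = lim_{s→0} s*Y(s) where Y(s) = G(s)/s.
= lim_{s→0} G(s) = G(0) = num(0)/den(0) = 5/2 = 2.5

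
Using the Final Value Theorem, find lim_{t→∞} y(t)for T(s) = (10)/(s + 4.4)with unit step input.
FVT: lim_{t→∞} y(t) = lim_{s→0} s*Y(s) where Y(s) = T(s)/s.
= lim_{s→0} T(s) = T(0) = num(0)/den(0) = 10/4.4 = 2.273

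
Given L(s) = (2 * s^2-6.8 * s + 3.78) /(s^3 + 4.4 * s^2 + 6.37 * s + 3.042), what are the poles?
Set denominator = 0: s^3 + 4.4*s^2 + 6.37*s + 3.042 = (s + 1.8)(s + 1.3)(s + 1.3) = 0 → Poles: -1.3, -1.3, -1.8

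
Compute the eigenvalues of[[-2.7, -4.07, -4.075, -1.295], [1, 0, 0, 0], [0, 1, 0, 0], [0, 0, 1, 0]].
Eigenvalues solve det(λI - A) = 0.
Characteristic polynomial: λ^4 + 2.7*λ^3 + 4.07*λ^2 + 4.075*λ + 1.295 = 0.
Factor: (λ + 0.5)(λ + 1.4)(λ^2 + 0.8*λ + 1.85) = 0.
Roots: -0.4 + 1.3j, -0.4 - 1.3j, -0.5, -1.4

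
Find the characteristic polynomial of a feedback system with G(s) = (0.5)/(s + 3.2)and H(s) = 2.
Characteristic poly = G_den * H_den + G_num * H_num = (s + 3.2) + (1) = s + 4.2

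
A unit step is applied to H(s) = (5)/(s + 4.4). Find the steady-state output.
FVT: lim_{t→∞} y(t) = lim_{s→0} s*Y(s) where Y(s) = H(s)/s.
= lim_{s→0} H(s) = H(0) = num(0)/den(0) = 5/4.4 = 1.136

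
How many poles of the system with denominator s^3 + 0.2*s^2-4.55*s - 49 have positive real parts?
s^3 + 0.2*s^2 - 4.55*s - 49 = (s - 4)(s^2 + 4.2*s + 12.25). Poles: -2.1 + 2.8j, -2.1 - 2.8j, 4. RHP poles (Re>0): 1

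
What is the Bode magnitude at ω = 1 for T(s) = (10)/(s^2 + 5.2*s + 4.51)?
Substitute s = j*1: T(j1) = 0.891766 - 1.32113j.
|T(j1)| = sqrt(Re² + Im²) = 1.594.
20*log₁₀(1.594) = 4.05 dB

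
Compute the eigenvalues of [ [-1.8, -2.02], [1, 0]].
Eigenvalues solve det(λI - A) = 0.
Characteristic polynomial: λ^2 + 1.8*λ + 2.02 = 0.
Roots: -0.9 + 1.1j, -0.9 - 1.1j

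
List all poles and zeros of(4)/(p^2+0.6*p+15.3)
Set denominator = 0: p^2 + 0.6*p + 15.3 = 0 → Poles: -0.3 + 3.9j, -0.3 - 3.9j
Numerator is a nonzero constant (4) → Zeros: none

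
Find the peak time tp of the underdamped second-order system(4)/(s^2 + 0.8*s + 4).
Standard form: ωn²/(s²+2ζωn·s+ωn²) → ωn = 2, ζ = 0.2.
ωd = ωn·√(1-ζ²) = 2·√(1-0.2²) = 1.96.
tp = π/ωd = π/1.96 = 1.603 s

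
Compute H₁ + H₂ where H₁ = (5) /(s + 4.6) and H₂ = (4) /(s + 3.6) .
Parallel: H = H₁ + H₂ = (n₁·d₂ + n₂·d₁)/(d₁·d₂).
n₁·d₂ = 5*s + 18. n₂·d₁ = 4*s + 18.4. Sum = 9*s + 36.4. d₁·d₂ = s^2 + 8.2*s + 16.56.
H(s) = (9*s + 36.4)/(s^2 + 8.2*s + 16.56)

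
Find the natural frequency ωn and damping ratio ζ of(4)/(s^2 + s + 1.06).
Underdamped: complex pole -0.5 + 0.9j. ωn = |pole| = 1.03, ζ = -Re(pole)/ωn = 0.4856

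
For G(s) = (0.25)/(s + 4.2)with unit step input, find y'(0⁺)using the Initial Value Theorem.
IVT: y'(0⁺) = lim_{s→∞} s²·Y(s) = lim_{s→∞} s·G(s).
deg(num) = 0, deg(den) = 1, relative degree = 1, so s·G(s) → (leading num)/(leading den) = 0.25/1 = 0.25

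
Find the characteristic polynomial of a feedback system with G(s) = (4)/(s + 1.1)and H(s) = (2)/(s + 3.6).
Characteristic poly = G_den * H_den + G_num * H_num = (s^2 + 4.7*s + 3.96) + (8) = s^2 + 4.7*s + 11.96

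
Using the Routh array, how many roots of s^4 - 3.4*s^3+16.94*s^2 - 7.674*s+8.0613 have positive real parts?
Routh array:
s^4: [1, 16.94, 8.0613]; s^3: [-3.4, -7.674]; s^2: [14.6829, 8.0613]; s^1: [-5.80732]; s^0: [8.0613]
First column: [1, -3.4, 14.6829, -5.80732, 8.0613]. Sign changes = RHP roots = 4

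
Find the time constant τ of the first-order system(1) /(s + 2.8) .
First-order system: τ = -1/pole. Pole = -2.8. τ = -1/(-2.8) = 0.3571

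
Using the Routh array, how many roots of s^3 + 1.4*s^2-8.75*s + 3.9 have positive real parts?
Routh array:
s^3: [1, -8.75]; s^2: [1.4, 3.9]; s^1: [-11.5357]; s^0: [3.9]
First column: [1, 1.4, -11.5357, 3.9]. Sign changes = RHP roots = 2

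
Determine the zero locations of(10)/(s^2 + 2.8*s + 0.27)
Numerator is a nonzero constant (10) → Zeros: none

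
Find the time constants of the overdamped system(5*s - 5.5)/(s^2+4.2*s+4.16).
Overdamped: real poles at -2.6, -1.6. τ = -1/pole → τ₁ = 0.3846, τ₂ = 0.625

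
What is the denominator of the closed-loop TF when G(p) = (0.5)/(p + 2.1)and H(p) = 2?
Characteristic poly = G_den * H_den + G_num * H_num = (p + 2.1) + (1) = p + 3.1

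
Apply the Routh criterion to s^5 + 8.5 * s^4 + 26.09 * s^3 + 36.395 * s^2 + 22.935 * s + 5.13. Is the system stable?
Routh array:
s^5: [1, 26.09, 22.935]; s^4: [8.5, 36.395, 5.13]; s^3: [21.8082, 22.3315]; s^2: [27.6911, 5.13]; s^1: [18.2913]; s^0: [5.13]
First column: [1, 8.5, 21.8082, 27.6911, 18.2913, 5.13]. Sign changes = 0.
Yes, stable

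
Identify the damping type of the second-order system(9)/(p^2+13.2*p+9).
Standard form: ωn²/(p²+2ζωn·p+ωn²) gives ωn=3, ζ=2.2.
Overdamped (ζ = 2.2 > 1)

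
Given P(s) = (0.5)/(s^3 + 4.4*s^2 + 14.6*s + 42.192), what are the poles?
Set denominator = 0: s^3 + 4.4*s^2 + 14.6*s + 42.192 = (s + 3.6)(s^2 + 0.8*s + 11.72) = 0 → Poles: -0.4 + 3.4j, -0.4 - 3.4j, -3.6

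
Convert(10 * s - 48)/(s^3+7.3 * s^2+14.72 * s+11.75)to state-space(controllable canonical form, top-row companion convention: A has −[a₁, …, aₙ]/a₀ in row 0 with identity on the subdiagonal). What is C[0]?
Reachable canonical form: C = numerator coefficients (right-aligned, zero-padded to length n).
num = 10*s - 48, C = [[0, 10, -48]].
C[0] = 0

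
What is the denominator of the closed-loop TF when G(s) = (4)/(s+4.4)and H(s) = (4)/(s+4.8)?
Characteristic poly = G_den * H_den + G_num * H_num = (s^2 + 9.2*s + 21.12) + (16) = s^2 + 9.2*s + 37.12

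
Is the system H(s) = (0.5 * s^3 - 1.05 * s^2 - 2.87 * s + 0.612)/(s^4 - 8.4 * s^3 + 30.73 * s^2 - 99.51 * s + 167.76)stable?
Denominator: s^4 - 8.4*s^3 + 30.73*s^2 - 99.51*s + 167.76 = (s - 4.8)(s - 3)(s^2 - 0.6*s + 11.65). Poles: 0.3 + 3.4j, 0.3 - 3.4j, 3, 4.8. All Re(p)<0: No (unstable)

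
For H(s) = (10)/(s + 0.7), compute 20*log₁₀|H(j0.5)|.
Substitute s = j*0.5: H(j0.5) = 9.45946 - 6.75676j.
|H(j0.5)| = sqrt(Re² + Im²) = 11.62.
20*log₁₀(11.62) = 21.31 dB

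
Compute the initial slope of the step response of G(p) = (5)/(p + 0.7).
IVT: y'(0⁺) = lim_{p→∞} p²·Y(p) = lim_{p→∞} p·G(p).
deg(num) = 0, deg(den) = 1, relative degree = 1, so p·G(p) → (leading num)/(leading den) = 5/1 = 5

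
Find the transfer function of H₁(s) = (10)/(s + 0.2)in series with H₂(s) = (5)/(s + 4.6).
Series: H = H₁ · H₂ = (n₁·n₂)/(d₁·d₂).
Num: n₁·n₂ = 50. Den: d₁·d₂ = s^2 + 4.8*s + 0.92.
H(s) = (50)/(s^2 + 4.8*s + 0.92)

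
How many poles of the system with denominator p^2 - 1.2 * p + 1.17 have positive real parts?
Poles: 0.6 + 0.9j, 0.6 - 0.9j. RHP poles (Re>0): 2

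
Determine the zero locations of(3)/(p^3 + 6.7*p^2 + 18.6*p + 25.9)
Numerator is a nonzero constant (3) → Zeros: none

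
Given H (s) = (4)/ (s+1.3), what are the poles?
Set denominator = 0: s + 1.3 = 0 → Poles: -1.3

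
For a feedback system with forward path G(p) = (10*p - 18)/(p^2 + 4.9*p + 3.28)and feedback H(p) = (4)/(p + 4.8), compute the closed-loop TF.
Closed-loop T = G/(1+GH).
Numerator: G_num * H_den = 10*p^2 + 30*p - 86.4.
Denominator: G_den * H_den + G_num * H_num = (p^3 + 9.7*p^2 + 26.8*p + 15.744) + (40*p - 72) = p^3 + 9.7*p^2 + 66.8*p - 56.256.
T(p) = (10*p^2 + 30*p - 86.4)/(p^3 + 9.7*p^2 + 66.8*p - 56.256)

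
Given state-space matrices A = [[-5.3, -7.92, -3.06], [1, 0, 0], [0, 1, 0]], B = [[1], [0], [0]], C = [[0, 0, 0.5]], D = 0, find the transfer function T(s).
T(s) = C(sI - A)⁻¹B + D.
Characteristic polynomial det(sI - A) = s^3 + 5.3*s^2 + 7.92*s + 3.06.
Numerator from C·adj(sI-A)·B + D·det(sI-A) = 0.5.
T(s) = (0.5)/(s^3 + 5.3*s^2 + 7.92*s + 3.06)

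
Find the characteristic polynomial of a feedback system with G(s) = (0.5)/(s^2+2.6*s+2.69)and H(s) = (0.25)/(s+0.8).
Characteristic poly = G_den * H_den + G_num * H_num = (s^3 + 3.4*s^2 + 4.77*s + 2.152) + (0.125) = s^3 + 3.4*s^2 + 4.77*s + 2.277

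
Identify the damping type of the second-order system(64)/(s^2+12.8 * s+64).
Standard form: ωn²/(s²+2ζωn·s+ωn²) gives ωn=8, ζ=0.8.
Underdamped (ζ = 0.8 < 1)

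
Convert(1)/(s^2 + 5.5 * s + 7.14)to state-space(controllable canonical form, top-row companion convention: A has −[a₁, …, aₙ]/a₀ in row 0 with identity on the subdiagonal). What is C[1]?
Reachable canonical form: C = numerator coefficients (right-aligned, zero-padded to length n).
num = 1, C = [[0, 1]].
C[1] = 1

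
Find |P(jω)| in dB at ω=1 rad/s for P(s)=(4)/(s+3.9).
Substitute s = j*1: P(j1) = 0.962369 - 0.246761j.
|P(j1)| = sqrt(Re² + Im²) = 0.9935.
20*log₁₀(0.9935) = -0.06 dB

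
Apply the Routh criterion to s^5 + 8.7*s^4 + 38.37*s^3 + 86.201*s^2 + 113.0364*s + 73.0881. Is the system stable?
Routh array:
s^5: [1, 38.37, 113.0364]; s^4: [8.7, 86.201, 73.0881]; s^3: [28.4618, 104.635]; s^2: [54.2168, 73.0881]; s^1: [66.2669]; s^0: [73.0881]
First column: [1, 8.7, 28.4618, 54.2168, 66.2669, 73.0881]. Sign changes = 0.
Yes, stable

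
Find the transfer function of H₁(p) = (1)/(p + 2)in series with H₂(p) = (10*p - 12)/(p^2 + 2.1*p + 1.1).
Series: H = H₁ · H₂ = (n₁·n₂)/(d₁·d₂).
Num: n₁·n₂ = 10*p - 12. Den: d₁·d₂ = p^3 + 4.1*p^2 + 5.3*p + 2.2.
H(p) = (10*p - 12)/(p^3 + 4.1*p^2 + 5.3*p + 2.2)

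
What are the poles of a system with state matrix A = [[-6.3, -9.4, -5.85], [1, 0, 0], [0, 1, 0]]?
Eigenvalues solve det(λI - A) = 0.
Characteristic polynomial: λ^3 + 6.3*λ^2 + 9.4*λ + 5.85 = 0.
Factor: (λ + 4.5)(λ^2 + 1.8*λ + 1.3) = 0.
Roots: -0.9 + 0.7j, -0.9 - 0.7j, -4.5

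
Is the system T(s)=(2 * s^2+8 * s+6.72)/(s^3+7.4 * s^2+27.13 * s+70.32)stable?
Denominator: s^3 + 7.4*s^2 + 27.13*s + 70.32 = (s + 4.8)(s^2 + 2.6*s + 14.65). Poles: -1.3 + 3.6j, -1.3 - 3.6j, -4.8. All Re(p)<0: Yes (stable)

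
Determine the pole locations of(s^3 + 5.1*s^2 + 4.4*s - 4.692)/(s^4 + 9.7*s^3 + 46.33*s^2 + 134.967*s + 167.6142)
Set denominator = 0: s^4 + 9.7*s^3 + 46.33*s^2 + 134.967*s + 167.6142 = (s + 3.8)(s + 2.9)(s^2 + 3*s + 15.21) = 0 → Poles: -1.5 + 3.6j, -1.5 - 3.6j, -2.9, -3.8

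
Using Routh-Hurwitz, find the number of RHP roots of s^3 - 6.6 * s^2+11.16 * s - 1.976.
Routh array:
s^3: [1, 11.16]; s^2: [-6.6, -1.976]; s^1: [10.8606]; s^0: [-1.976]
First column: [1, -6.6, 10.8606, -1.976]. Sign changes = RHP roots = 3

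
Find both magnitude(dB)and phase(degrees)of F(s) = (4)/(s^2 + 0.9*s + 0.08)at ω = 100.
Substitute s = j*100: F(j100) = -0.000399971 - 3.59977e-06j.
|F| = 20*log₁₀(sqrt(Re²+Im²)) = -67.96 dB.
∠F = atan2(Im, Re) = -179.48°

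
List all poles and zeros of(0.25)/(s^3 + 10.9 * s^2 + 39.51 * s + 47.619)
Set denominator = 0: s^3 + 10.9*s^2 + 39.51*s + 47.619 = (s + 3.7)(s + 3.9)(s + 3.3) = 0 → Poles: -3.3, -3.7, -3.9
Numerator is a nonzero constant (0.25) → Zeros: none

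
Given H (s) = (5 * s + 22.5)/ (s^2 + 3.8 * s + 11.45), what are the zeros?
Set numerator = 0: 5*s + 22.5 = 0 → Zeros: -4.5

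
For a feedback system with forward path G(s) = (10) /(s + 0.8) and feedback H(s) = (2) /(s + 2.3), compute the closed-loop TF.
Closed-loop T = G/(1+GH).
Numerator: G_num * H_den = 10*s + 23.
Denominator: G_den * H_den + G_num * H_num = (s^2 + 3.1*s + 1.84) + (20) = s^2 + 3.1*s + 21.84.
T(s) = (10*s + 23)/(s^2 + 3.1*s + 21.84)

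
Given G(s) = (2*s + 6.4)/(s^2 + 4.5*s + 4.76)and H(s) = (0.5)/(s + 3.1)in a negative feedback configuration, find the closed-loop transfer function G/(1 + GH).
Closed-loop T = G/(1+GH).
Numerator: G_num * H_den = 2*s^2 + 12.6*s + 19.84.
Denominator: G_den * H_den + G_num * H_num = (s^3 + 7.6*s^2 + 18.71*s + 14.756) + (s + 3.2) = s^3 + 7.6*s^2 + 19.71*s + 17.956.
T(s) = (2*s^2 + 12.6*s + 19.84)/(s^3 + 7.6*s^2 + 19.71*s + 17.956)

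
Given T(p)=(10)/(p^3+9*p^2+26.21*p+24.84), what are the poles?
Set denominator = 0: p^3 + 9*p^2 + 26.21*p + 24.84 = (p + 2.3)(p + 4)(p + 2.7) = 0 → Poles: -2.3, -2.7, -4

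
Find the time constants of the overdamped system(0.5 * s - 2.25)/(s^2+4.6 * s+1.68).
Overdamped: real poles at -4.2, -0.4. τ = -1/pole → τ₁ = 0.2381, τ₂ = 2.5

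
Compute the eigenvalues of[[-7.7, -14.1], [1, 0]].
Eigenvalues solve det(λI - A) = 0.
Characteristic polynomial: λ^2 + 7.7*λ + 14.1 = 0.
Factor: (λ + 3)(λ + 4.7) = 0.
Roots: -3, -4.7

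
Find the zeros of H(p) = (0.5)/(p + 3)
Numerator is a nonzero constant (0.5) → Zeros: none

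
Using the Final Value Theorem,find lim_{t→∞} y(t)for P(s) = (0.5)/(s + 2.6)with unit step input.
FVT: lim_{t→∞} y(t) = lim_{s→0} s*Y(s) where Y(s) = P(s)/s.
= lim_{s→0} P(s) = P(0) = num(0)/den(0) = 0.5/2.6 = 0.1923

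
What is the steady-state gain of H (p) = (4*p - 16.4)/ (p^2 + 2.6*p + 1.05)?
DC gain = H(0) = num(0)/den(0) = -16.4/1.05 = -15.62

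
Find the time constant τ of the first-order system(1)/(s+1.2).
First-order system: τ = -1/pole. Pole = -1.2. τ = -1/(-1.2) = 0.8333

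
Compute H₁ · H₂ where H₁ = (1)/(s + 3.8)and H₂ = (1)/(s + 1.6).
Series: H = H₁ · H₂ = (n₁·n₂)/(d₁·d₂).
Num: n₁·n₂ = 1. Den: d₁·d₂ = s^2 + 5.4*s + 6.08.
H(s) = (1)/(s^2 + 5.4*s + 6.08)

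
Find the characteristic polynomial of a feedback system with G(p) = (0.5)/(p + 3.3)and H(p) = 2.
Characteristic poly = G_den * H_den + G_num * H_num = (p + 3.3) + (1) = p + 4.3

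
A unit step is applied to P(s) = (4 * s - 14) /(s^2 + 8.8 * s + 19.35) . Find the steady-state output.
FVT: lim_{t→∞} y(t) = lim_{s→0} s*Y(s) where Y(s) = P(s)/s.
= lim_{s→0} P(s) = P(0) = num(0)/den(0) = -14/19.35 = -0.7235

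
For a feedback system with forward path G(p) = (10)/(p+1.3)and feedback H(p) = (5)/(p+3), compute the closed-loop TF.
Closed-loop T = G/(1+GH).
Numerator: G_num * H_den = 10*p + 30.
Denominator: G_den * H_den + G_num * H_num = (p^2 + 4.3*p + 3.9) + (50) = p^2 + 4.3*p + 53.9.
T(p) = (10*p + 30)/(p^2 + 4.3*p + 53.9)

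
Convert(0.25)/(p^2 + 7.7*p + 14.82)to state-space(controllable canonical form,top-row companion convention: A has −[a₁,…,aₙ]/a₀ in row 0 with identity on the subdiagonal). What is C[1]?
Reachable canonical form: C = numerator coefficients (right-aligned, zero-padded to length n).
num = 0.25, C = [[0, 0.25]].
C[1] = 0.25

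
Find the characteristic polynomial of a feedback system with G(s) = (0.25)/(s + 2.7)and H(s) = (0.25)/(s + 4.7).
Characteristic poly = G_den * H_den + G_num * H_num = (s^2 + 7.4*s + 12.69) + (0.0625) = s^2 + 7.4*s + 12.7525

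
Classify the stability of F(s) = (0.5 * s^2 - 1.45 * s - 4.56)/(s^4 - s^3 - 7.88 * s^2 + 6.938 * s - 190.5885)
Denominator: s^4 - s^3 - 7.88*s^2 + 6.938*s - 190.5885 = (s - 4.5)(s + 4.1)(s^2 - 0.6*s + 10.33). Poles: -4.1, 0.3 + 3.2j, 0.3 - 3.2j, 4.5. Unstable (3 pole(s) in RHP)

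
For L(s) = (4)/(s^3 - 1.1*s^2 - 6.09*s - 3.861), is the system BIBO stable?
Denominator: s^3 - 1.1*s^2 - 6.09*s - 3.861 = (s - 3.3)(s + 0.9)(s + 1.3). Poles: -0.9, -1.3, 3.3. All Re(p)<0: No (unstable)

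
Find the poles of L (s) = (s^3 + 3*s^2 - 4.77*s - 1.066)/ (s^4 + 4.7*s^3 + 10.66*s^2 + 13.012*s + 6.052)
Set denominator = 0: s^4 + 4.7*s^3 + 10.66*s^2 + 13.012*s + 6.052 = (s + 1.7)(s + 1)(s^2 + 2*s + 3.56) = 0 → Poles: -1, -1 + 1.6j, -1 - 1.6j, -1.7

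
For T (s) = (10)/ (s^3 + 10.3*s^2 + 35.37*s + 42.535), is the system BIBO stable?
Denominator: s^3 + 10.3*s^2 + 35.37*s + 42.535 = (s + 4.7)(s^2 + 5.6*s + 9.05). Poles: -2.8 + 1.1j, -2.8 - 1.1j, -4.7. All Re(p)<0: Yes (stable)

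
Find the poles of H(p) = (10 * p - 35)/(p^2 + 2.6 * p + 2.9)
Set denominator = 0: p^2 + 2.6*p + 2.9 = 0 → Poles: -1.3 + 1.1j, -1.3 - 1.1j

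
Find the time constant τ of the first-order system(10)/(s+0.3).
First-order system: τ = -1/pole. Pole = -0.3. τ = -1/(-0.3) = 3.333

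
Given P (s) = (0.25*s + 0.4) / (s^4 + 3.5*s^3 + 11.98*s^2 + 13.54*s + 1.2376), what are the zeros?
Set numerator = 0: 0.25*s + 0.4 = 0 → Zeros: -1.6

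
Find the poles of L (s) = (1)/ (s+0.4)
Set denominator = 0: s + 0.4 = 0 → Poles: -0.4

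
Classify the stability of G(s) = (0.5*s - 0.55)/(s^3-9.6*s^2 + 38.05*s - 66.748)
Denominator: s^3 - 9.6*s^2 + 38.05*s - 66.748 = (s - 4.4)(s^2 - 5.2*s + 15.17). Poles: 2.6 + 2.9j, 2.6 - 2.9j, 4.4. Unstable (3 pole(s) in RHP)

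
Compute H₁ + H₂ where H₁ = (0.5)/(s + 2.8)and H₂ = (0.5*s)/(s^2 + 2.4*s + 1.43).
Parallel: H = H₁ + H₂ = (n₁·d₂ + n₂·d₁)/(d₁·d₂).
n₁·d₂ = 0.5*s^2 + 1.2*s + 0.715. n₂·d₁ = 0.5*s^2 + 1.4*s. Sum = s^2 + 2.6*s + 0.715. d₁·d₂ = s^3 + 5.2*s^2 + 8.15*s + 4.004.
H(s) = (s^2 + 2.6*s + 0.715)/(s^3 + 5.2*s^2 + 8.15*s + 4.004)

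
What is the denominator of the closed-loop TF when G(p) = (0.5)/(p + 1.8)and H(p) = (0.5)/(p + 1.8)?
Characteristic poly = G_den * H_den + G_num * H_num = (p^2 + 3.6*p + 3.24) + (0.25) = p^2 + 3.6*p + 3.49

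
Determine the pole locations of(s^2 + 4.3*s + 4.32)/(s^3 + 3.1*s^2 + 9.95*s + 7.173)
Set denominator = 0: s^3 + 3.1*s^2 + 9.95*s + 7.173 = (s + 0.9)(s^2 + 2.2*s + 7.97) = 0 → Poles: -0.9, -1.1 + 2.6j, -1.1 - 2.6j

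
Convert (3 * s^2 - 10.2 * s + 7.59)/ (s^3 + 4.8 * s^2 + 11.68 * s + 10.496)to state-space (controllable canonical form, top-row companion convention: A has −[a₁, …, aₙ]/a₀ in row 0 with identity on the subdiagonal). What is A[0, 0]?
Reachable canonical form for den = s^3 + 4.8*s^2 + 11.68*s + 10.496: top row of A = -[a₁,a₂,...,aₙ]/a₀, ones on the subdiagonal, zeros elsewhere.
A = [[-4.8, -11.68, -10.496], [1, 0, 0], [0, 1, 0]].
A[0,0] = -4.8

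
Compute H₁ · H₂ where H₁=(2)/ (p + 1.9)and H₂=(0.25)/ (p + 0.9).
Series: H = H₁ · H₂ = (n₁·n₂)/(d₁·d₂).
Num: n₁·n₂ = 0.5. Den: d₁·d₂ = p^2 + 2.8*p + 1.71.
H(p) = (0.5)/(p^2 + 2.8*p + 1.71)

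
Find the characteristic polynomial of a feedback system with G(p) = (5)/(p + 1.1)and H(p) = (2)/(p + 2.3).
Characteristic poly = G_den * H_den + G_num * H_num = (p^2 + 3.4*p + 2.53) + (10) = p^2 + 3.4*p + 12.53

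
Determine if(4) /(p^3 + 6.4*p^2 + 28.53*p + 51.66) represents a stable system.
Denominator: p^3 + 6.4*p^2 + 28.53*p + 51.66 = (p + 2.8)(p^2 + 3.6*p + 18.45). Poles: -1.8 + 3.9j, -1.8 - 3.9j, -2.8. All Re(p)<0: Yes (stable)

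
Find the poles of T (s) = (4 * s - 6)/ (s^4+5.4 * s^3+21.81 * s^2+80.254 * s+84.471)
Set denominator = 0: s^4 + 5.4*s^3 + 21.81*s^2 + 80.254*s + 84.471 = (s + 3.7)(s + 1.5)(s^2 + 0.2*s + 15.22) = 0 → Poles: -0.1 + 3.9j, -0.1 - 3.9j, -1.5, -3.7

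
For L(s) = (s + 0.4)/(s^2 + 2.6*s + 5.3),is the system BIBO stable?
Denominator: s^2 + 2.6*s + 5.3. Poles: -1.3 + 1.9j, -1.3 - 1.9j. All Re(p)<0: Yes (stable)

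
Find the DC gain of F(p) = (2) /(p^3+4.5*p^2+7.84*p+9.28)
DC gain = F(0) = num(0)/den(0) = 2/9.28 = 0.2155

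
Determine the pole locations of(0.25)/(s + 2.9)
Set denominator = 0: s + 2.9 = 0 → Poles: -2.9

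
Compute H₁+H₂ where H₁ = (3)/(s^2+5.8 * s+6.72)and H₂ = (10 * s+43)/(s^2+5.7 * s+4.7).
Parallel: H = H₁ + H₂ = (n₁·d₂ + n₂·d₁)/(d₁·d₂).
n₁·d₂ = 3*s^2 + 17.1*s + 14.1. n₂·d₁ = 10*s^3 + 101*s^2 + 316.6*s + 288.96. Sum = 10*s^3 + 104*s^2 + 333.7*s + 303.06. d₁·d₂ = s^4 + 11.5*s^3 + 44.48*s^2 + 65.564*s + 31.584.
H(s) = (10*s^3 + 104*s^2 + 333.7*s + 303.06)/(s^4 + 11.5*s^3 + 44.48*s^2 + 65.564*s + 31.584)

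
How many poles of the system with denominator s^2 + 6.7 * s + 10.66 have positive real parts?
s^2 + 6.7*s + 10.66 = (s + 2.6)(s + 4.1). Poles: -2.6, -4.1. RHP poles (Re>0): 0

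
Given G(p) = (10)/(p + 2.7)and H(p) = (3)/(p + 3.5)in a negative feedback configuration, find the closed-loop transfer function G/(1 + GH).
Closed-loop T = G/(1+GH).
Numerator: G_num * H_den = 10*p + 35.
Denominator: G_den * H_den + G_num * H_num = (p^2 + 6.2*p + 9.45) + (30) = p^2 + 6.2*p + 39.45.
T(p) = (10*p + 35)/(p^2 + 6.2*p + 39.45)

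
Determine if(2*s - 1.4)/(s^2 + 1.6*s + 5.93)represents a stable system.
Denominator: s^2 + 1.6*s + 5.93. Poles: -0.8 + 2.3j, -0.8 - 2.3j. All Re(p)<0: Yes (stable)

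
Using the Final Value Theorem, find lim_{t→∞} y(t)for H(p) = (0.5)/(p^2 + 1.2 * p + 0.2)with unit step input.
FVT: lim_{t→∞} y(t) = lim_{p→0} p*Y(p) where Y(p) = H(p)/p.
= lim_{p→0} H(p) = H(0) = num(0)/den(0) = 0.5/0.2 = 2.5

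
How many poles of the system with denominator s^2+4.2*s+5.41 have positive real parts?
Poles: -2.1 + 1j, -2.1 - 1j. RHP poles (Re>0): 0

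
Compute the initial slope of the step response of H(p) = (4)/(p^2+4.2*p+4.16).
IVT: y'(0⁺) = lim_{p→∞} p²·Y(p) = lim_{p→∞} p·H(p).
deg(num) = 0, deg(den) = 2, relative degree = 2 ≥ 2, so p·H(p) → 0. Initial slope = 0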